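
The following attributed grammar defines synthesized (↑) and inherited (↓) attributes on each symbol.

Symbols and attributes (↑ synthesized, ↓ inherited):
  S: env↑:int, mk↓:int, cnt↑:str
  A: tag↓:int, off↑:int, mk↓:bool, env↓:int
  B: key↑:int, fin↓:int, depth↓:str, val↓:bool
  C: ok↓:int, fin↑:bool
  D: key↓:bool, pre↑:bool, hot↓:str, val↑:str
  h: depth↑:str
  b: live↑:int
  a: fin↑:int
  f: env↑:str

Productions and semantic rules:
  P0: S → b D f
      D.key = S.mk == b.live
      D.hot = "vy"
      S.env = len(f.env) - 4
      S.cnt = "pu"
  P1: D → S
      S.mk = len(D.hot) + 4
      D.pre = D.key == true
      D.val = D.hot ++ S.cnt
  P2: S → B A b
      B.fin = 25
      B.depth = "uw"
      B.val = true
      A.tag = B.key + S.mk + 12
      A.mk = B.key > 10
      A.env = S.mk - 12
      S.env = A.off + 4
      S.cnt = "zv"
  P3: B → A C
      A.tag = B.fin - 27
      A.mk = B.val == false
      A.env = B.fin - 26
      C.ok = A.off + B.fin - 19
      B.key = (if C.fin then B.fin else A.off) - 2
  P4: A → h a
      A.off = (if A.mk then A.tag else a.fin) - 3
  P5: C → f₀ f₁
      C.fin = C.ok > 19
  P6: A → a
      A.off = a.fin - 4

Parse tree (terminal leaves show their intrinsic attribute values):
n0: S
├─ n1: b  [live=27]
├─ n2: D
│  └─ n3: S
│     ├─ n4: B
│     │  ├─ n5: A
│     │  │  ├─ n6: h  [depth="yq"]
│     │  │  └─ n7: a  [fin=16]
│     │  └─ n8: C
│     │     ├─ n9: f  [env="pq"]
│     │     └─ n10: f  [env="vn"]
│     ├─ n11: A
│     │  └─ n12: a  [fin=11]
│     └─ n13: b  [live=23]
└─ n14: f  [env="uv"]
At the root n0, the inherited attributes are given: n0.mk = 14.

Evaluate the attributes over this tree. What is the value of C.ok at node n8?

1. n0.mk = 14  [given at root]
2. n1.live = 27  [terminal]
3. n2.key = false  [S.mk == b.live]
4. n2.hot = "vy"  ["vy"]
5. n3.mk = 6  [len(D.hot) + 4]
6. n4.fin = 25  [25]
7. n4.depth = "uw"  ["uw"]
8. n4.val = true  [true]
9. n5.tag = -2  [B.fin - 27]
10. n5.mk = false  [B.val == false]
11. n5.env = -1  [B.fin - 26]
12. n6.depth = "yq"  [terminal]
13. n7.fin = 16  [terminal]
14. n5.off = 13  [(if A.mk then A.tag else a.fin) - 3]
15. n8.ok = 19  [A.off + B.fin - 19]
16. n9.env = "pq"  [terminal]
17. n10.env = "vn"  [terminal]
18. n8.fin = false  [C.ok > 19]
19. n4.key = 11  [(if C.fin then B.fin else A.off) - 2]
20. n11.tag = 29  [B.key + S.mk + 12]
21. n11.mk = true  [B.key > 10]
22. n11.env = -6  [S.mk - 12]
23. n12.fin = 11  [terminal]
24. n11.off = 7  [a.fin - 4]
25. n13.live = 23  [terminal]
26. n3.env = 11  [A.off + 4]
27. n3.cnt = "zv"  ["zv"]
28. n2.pre = false  [D.key == true]
29. n2.val = "vyzv"  [D.hot ++ S.cnt]
30. n14.env = "uv"  [terminal]
31. n0.env = -2  [len(f.env) - 4]
32. n0.cnt = "pu"  ["pu"]

19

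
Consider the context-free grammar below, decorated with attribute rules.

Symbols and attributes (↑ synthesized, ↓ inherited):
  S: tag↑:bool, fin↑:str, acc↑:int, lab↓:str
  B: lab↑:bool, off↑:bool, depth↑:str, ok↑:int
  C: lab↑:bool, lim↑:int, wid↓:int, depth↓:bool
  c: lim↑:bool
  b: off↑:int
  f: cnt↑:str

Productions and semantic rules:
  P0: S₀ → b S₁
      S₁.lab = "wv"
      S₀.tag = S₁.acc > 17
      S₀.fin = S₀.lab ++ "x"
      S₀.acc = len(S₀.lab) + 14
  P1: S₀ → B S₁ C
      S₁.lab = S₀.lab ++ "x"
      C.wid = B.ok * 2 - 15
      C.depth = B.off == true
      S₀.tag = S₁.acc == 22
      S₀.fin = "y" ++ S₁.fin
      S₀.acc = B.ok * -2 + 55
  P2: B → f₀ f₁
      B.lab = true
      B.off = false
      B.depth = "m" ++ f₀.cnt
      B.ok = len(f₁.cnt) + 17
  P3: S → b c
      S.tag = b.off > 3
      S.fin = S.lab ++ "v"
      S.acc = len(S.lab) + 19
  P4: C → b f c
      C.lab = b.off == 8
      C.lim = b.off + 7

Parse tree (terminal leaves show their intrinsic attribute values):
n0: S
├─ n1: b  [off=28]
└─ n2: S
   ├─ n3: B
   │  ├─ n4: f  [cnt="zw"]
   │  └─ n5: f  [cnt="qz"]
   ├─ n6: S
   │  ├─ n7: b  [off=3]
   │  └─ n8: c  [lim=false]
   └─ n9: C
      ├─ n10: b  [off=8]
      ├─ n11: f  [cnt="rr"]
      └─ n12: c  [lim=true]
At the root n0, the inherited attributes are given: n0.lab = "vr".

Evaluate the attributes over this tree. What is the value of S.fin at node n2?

1. n0.lab = "vr"  [given at root]
2. n1.off = 28  [terminal]
3. n2.lab = "wv"  ["wv"]
4. n4.cnt = "zw"  [terminal]
5. n5.cnt = "qz"  [terminal]
6. n3.lab = true  [true]
7. n3.off = false  [false]
8. n3.depth = "mzw"  ["m" ++ f₀.cnt]
9. n3.ok = 19  [len(f₁.cnt) + 17]
10. n6.lab = "wvx"  [S₀.lab ++ "x"]
11. n7.off = 3  [terminal]
12. n8.lim = false  [terminal]
13. n6.tag = false  [b.off > 3]
14. n6.fin = "wvxv"  [S.lab ++ "v"]
15. n6.acc = 22  [len(S.lab) + 19]
16. n9.wid = 23  [B.ok * 2 - 15]
17. n9.depth = false  [B.off == true]
18. n10.off = 8  [terminal]
19. n11.cnt = "rr"  [terminal]
20. n12.lim = true  [terminal]
21. n9.lab = true  [b.off == 8]
22. n9.lim = 15  [b.off + 7]
23. n2.tag = true  [S₁.acc == 22]
24. n2.fin = "ywvxv"  ["y" ++ S₁.fin]
25. n2.acc = 17  [B.ok * -2 + 55]
26. n0.tag = false  [S₁.acc > 17]
27. n0.fin = "vrx"  [S₀.lab ++ "x"]
28. n0.acc = 16  [len(S₀.lab) + 14]

"ywvxv"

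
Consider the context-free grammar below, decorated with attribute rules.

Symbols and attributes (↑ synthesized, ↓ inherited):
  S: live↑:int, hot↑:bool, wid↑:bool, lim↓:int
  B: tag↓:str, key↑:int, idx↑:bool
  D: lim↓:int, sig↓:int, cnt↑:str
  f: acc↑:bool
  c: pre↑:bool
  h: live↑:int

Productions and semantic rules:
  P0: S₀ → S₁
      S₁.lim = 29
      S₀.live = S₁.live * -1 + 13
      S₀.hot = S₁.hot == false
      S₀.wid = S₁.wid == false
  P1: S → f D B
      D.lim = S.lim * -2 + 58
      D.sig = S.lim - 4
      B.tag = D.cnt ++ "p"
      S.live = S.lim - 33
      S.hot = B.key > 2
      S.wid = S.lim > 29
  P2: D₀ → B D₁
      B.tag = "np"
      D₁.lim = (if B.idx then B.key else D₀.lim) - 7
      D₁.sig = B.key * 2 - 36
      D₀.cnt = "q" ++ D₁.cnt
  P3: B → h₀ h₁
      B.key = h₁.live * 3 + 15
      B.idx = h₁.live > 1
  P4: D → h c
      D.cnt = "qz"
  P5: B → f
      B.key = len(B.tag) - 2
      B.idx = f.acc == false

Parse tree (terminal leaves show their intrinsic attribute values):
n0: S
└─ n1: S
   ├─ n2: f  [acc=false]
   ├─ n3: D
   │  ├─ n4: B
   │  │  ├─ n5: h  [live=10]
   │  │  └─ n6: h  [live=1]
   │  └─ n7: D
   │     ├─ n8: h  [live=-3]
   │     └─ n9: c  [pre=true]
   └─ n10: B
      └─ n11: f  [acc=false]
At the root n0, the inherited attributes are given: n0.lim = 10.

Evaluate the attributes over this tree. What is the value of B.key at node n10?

1. n0.lim = 10  [given at root]
2. n1.lim = 29  [29]
3. n2.acc = false  [terminal]
4. n3.lim = 0  [S.lim * -2 + 58]
5. n3.sig = 25  [S.lim - 4]
6. n4.tag = "np"  ["np"]
7. n5.live = 10  [terminal]
8. n6.live = 1  [terminal]
9. n4.key = 18  [h₁.live * 3 + 15]
10. n4.idx = false  [h₁.live > 1]
11. n7.lim = -7  [(if B.idx then B.key else D₀.lim) - 7]
12. n7.sig = 0  [B.key * 2 - 36]
13. n8.live = -3  [terminal]
14. n9.pre = true  [terminal]
15. n7.cnt = "qz"  ["qz"]
16. n3.cnt = "qqz"  ["q" ++ D₁.cnt]
17. n10.tag = "qqzp"  [D.cnt ++ "p"]
18. n11.acc = false  [terminal]
19. n10.key = 2  [len(B.tag) - 2]
20. n10.idx = true  [f.acc == false]
21. n1.live = -4  [S.lim - 33]
22. n1.hot = false  [B.key > 2]
23. n1.wid = false  [S.lim > 29]
24. n0.live = 17  [S₁.live * -1 + 13]
25. n0.hot = true  [S₁.hot == false]
26. n0.wid = true  [S₁.wid == false]

2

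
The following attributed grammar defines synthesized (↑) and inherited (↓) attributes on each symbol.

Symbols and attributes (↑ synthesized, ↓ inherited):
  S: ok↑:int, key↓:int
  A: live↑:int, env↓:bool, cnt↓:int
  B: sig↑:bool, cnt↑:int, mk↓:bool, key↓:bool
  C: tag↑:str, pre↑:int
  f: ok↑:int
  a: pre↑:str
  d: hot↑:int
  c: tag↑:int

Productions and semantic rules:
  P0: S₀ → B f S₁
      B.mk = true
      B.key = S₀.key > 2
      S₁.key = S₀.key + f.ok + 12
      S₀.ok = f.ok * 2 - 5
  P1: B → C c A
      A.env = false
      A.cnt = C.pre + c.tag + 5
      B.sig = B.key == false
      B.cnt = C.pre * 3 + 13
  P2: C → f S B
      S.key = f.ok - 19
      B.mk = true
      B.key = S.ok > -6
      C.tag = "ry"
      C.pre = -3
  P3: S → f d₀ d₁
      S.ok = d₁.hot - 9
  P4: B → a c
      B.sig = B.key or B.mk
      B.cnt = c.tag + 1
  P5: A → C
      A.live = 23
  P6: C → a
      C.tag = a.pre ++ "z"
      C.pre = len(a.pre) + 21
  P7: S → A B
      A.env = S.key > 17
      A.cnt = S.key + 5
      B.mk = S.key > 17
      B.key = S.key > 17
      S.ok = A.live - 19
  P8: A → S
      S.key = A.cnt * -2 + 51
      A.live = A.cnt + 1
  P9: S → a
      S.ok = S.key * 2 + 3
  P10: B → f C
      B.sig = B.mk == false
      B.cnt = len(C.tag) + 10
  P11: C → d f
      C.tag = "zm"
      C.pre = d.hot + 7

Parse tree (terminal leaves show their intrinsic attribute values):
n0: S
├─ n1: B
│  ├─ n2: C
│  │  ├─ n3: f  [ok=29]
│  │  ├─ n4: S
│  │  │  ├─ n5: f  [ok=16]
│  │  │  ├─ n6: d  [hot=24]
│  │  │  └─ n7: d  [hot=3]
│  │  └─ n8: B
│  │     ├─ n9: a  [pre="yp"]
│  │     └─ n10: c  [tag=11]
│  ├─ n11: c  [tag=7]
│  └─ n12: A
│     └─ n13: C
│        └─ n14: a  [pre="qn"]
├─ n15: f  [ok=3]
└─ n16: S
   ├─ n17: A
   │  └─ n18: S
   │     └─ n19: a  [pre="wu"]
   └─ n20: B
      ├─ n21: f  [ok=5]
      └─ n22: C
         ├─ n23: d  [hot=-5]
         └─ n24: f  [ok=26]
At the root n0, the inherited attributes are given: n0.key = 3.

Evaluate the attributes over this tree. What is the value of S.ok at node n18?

13

1. n0.key = 3  [given at root]
2. n1.mk = true  [true]
3. n1.key = true  [S₀.key > 2]
4. n3.ok = 29  [terminal]
5. n4.key = 10  [f.ok - 19]
6. n5.ok = 16  [terminal]
7. n6.hot = 24  [terminal]
8. n7.hot = 3  [terminal]
9. n4.ok = -6  [d₁.hot - 9]
10. n8.mk = true  [true]
11. n8.key = false  [S.ok > -6]
12. n9.pre = "yp"  [terminal]
13. n10.tag = 11  [terminal]
14. n8.sig = true  [B.key or B.mk]
15. n8.cnt = 12  [c.tag + 1]
16. n2.tag = "ry"  ["ry"]
17. n2.pre = -3  [-3]
18. n11.tag = 7  [terminal]
19. n12.env = false  [false]
20. n12.cnt = 9  [C.pre + c.tag + 5]
21. n14.pre = "qn"  [terminal]
22. n13.tag = "qnz"  [a.pre ++ "z"]
23. n13.pre = 23  [len(a.pre) + 21]
24. n12.live = 23  [23]
25. n1.sig = false  [B.key == false]
26. n1.cnt = 4  [C.pre * 3 + 13]
27. n15.ok = 3  [terminal]
28. n16.key = 18  [S₀.key + f.ok + 12]
29. n17.env = true  [S.key > 17]
30. n17.cnt = 23  [S.key + 5]
31. n18.key = 5  [A.cnt * -2 + 51]
32. n19.pre = "wu"  [terminal]
33. n18.ok = 13  [S.key * 2 + 3]
34. n17.live = 24  [A.cnt + 1]
35. n20.mk = true  [S.key > 17]
36. n20.key = true  [S.key > 17]
37. n21.ok = 5  [terminal]
38. n23.hot = -5  [terminal]
39. n24.ok = 26  [terminal]
40. n22.tag = "zm"  ["zm"]
41. n22.pre = 2  [d.hot + 7]
42. n20.sig = false  [B.mk == false]
43. n20.cnt = 12  [len(C.tag) + 10]
44. n16.ok = 5  [A.live - 19]
45. n0.ok = 1  [f.ok * 2 - 5]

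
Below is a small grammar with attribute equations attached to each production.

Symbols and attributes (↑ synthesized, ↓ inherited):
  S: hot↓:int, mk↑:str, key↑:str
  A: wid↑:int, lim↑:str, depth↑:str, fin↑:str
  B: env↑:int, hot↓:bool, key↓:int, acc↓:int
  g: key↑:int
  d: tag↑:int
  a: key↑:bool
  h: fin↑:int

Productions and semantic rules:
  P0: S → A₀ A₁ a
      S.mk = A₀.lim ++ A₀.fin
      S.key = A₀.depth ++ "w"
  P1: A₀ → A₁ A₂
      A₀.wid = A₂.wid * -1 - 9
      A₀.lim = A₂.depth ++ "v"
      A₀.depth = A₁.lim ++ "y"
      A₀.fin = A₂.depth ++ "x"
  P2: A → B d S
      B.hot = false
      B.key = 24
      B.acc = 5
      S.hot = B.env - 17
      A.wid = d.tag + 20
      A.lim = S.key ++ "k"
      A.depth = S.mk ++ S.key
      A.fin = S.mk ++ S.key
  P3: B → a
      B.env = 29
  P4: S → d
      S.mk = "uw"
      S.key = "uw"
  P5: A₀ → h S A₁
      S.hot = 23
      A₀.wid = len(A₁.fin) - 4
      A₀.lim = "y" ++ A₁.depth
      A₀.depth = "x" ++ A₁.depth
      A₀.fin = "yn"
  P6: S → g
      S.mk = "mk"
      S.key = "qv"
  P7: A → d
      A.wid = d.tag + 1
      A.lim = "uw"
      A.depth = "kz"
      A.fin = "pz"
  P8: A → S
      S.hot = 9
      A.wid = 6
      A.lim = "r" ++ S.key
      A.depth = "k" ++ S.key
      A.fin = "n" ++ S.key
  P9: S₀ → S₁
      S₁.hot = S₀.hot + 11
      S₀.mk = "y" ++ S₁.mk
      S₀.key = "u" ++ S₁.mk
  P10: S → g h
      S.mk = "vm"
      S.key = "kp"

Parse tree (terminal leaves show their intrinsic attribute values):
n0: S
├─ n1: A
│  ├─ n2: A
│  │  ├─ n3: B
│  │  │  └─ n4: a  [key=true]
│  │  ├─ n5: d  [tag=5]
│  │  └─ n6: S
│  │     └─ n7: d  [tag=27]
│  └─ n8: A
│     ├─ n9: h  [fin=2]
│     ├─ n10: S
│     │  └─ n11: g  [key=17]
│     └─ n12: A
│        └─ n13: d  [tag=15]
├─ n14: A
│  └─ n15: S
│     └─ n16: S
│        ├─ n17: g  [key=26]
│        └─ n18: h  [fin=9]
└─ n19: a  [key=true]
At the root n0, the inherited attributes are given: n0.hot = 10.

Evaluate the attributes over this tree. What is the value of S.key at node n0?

"uwkyw"

1. n0.hot = 10  [given at root]
2. n3.hot = false  [false]
3. n3.key = 24  [24]
4. n3.acc = 5  [5]
5. n4.key = true  [terminal]
6. n3.env = 29  [29]
7. n5.tag = 5  [terminal]
8. n6.hot = 12  [B.env - 17]
9. n7.tag = 27  [terminal]
10. n6.mk = "uw"  ["uw"]
11. n6.key = "uw"  ["uw"]
12. n2.wid = 25  [d.tag + 20]
13. n2.lim = "uwk"  [S.key ++ "k"]
14. n2.depth = "uwuw"  [S.mk ++ S.key]
15. n2.fin = "uwuw"  [S.mk ++ S.key]
16. n9.fin = 2  [terminal]
17. n10.hot = 23  [23]
18. n11.key = 17  [terminal]
19. n10.mk = "mk"  ["mk"]
20. n10.key = "qv"  ["qv"]
21. n13.tag = 15  [terminal]
22. n12.wid = 16  [d.tag + 1]
23. n12.lim = "uw"  ["uw"]
24. n12.depth = "kz"  ["kz"]
25. n12.fin = "pz"  ["pz"]
26. n8.wid = -2  [len(A₁.fin) - 4]
27. n8.lim = "ykz"  ["y" ++ A₁.depth]
28. n8.depth = "xkz"  ["x" ++ A₁.depth]
29. n8.fin = "yn"  ["yn"]
30. n1.wid = -7  [A₂.wid * -1 - 9]
31. n1.lim = "xkzv"  [A₂.depth ++ "v"]
32. n1.depth = "uwky"  [A₁.lim ++ "y"]
33. n1.fin = "xkzx"  [A₂.depth ++ "x"]
34. n15.hot = 9  [9]
35. n16.hot = 20  [S₀.hot + 11]
36. n17.key = 26  [terminal]
37. n18.fin = 9  [terminal]
38. n16.mk = "vm"  ["vm"]
39. n16.key = "kp"  ["kp"]
40. n15.mk = "yvm"  ["y" ++ S₁.mk]
41. n15.key = "uvm"  ["u" ++ S₁.mk]
42. n14.wid = 6  [6]
43. n14.lim = "ruvm"  ["r" ++ S.key]
44. n14.depth = "kuvm"  ["k" ++ S.key]
45. n14.fin = "nuvm"  ["n" ++ S.key]
46. n19.key = true  [terminal]
47. n0.mk = "xkzvxkzx"  [A₀.lim ++ A₀.fin]
48. n0.key = "uwkyw"  [A₀.depth ++ "w"]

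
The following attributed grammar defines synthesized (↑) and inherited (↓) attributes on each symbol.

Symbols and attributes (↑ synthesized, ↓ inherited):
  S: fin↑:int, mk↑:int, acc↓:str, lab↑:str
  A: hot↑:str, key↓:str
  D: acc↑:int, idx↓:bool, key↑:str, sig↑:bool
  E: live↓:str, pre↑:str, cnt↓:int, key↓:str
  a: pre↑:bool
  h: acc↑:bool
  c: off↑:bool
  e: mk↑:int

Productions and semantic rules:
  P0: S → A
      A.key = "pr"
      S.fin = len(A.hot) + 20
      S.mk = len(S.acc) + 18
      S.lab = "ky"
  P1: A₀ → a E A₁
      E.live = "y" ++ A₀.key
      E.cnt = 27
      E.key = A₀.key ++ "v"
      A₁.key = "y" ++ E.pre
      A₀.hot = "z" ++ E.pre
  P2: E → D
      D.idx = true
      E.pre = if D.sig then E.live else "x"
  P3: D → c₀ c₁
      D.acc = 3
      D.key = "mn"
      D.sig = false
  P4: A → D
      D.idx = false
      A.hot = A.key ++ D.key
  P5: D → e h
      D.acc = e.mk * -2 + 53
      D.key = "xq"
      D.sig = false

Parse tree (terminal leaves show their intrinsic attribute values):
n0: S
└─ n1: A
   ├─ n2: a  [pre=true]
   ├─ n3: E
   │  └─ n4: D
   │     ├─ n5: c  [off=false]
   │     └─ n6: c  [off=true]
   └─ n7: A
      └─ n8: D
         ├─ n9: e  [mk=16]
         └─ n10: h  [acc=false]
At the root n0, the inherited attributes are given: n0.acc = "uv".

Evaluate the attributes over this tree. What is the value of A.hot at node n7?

"yxxq"

1. n0.acc = "uv"  [given at root]
2. n1.key = "pr"  ["pr"]
3. n2.pre = true  [terminal]
4. n3.live = "ypr"  ["y" ++ A₀.key]
5. n3.cnt = 27  [27]
6. n3.key = "prv"  [A₀.key ++ "v"]
7. n4.idx = true  [true]
8. n5.off = false  [terminal]
9. n6.off = true  [terminal]
10. n4.acc = 3  [3]
11. n4.key = "mn"  ["mn"]
12. n4.sig = false  [false]
13. n3.pre = "x"  [if D.sig then E.live else "x"]
14. n7.key = "yx"  ["y" ++ E.pre]
15. n8.idx = false  [false]
16. n9.mk = 16  [terminal]
17. n10.acc = false  [terminal]
18. n8.acc = 21  [e.mk * -2 + 53]
19. n8.key = "xq"  ["xq"]
20. n8.sig = false  [false]
21. n7.hot = "yxxq"  [A.key ++ D.key]
22. n1.hot = "zx"  ["z" ++ E.pre]
23. n0.fin = 22  [len(A.hot) + 20]
24. n0.mk = 20  [len(S.acc) + 18]
25. n0.lab = "ky"  ["ky"]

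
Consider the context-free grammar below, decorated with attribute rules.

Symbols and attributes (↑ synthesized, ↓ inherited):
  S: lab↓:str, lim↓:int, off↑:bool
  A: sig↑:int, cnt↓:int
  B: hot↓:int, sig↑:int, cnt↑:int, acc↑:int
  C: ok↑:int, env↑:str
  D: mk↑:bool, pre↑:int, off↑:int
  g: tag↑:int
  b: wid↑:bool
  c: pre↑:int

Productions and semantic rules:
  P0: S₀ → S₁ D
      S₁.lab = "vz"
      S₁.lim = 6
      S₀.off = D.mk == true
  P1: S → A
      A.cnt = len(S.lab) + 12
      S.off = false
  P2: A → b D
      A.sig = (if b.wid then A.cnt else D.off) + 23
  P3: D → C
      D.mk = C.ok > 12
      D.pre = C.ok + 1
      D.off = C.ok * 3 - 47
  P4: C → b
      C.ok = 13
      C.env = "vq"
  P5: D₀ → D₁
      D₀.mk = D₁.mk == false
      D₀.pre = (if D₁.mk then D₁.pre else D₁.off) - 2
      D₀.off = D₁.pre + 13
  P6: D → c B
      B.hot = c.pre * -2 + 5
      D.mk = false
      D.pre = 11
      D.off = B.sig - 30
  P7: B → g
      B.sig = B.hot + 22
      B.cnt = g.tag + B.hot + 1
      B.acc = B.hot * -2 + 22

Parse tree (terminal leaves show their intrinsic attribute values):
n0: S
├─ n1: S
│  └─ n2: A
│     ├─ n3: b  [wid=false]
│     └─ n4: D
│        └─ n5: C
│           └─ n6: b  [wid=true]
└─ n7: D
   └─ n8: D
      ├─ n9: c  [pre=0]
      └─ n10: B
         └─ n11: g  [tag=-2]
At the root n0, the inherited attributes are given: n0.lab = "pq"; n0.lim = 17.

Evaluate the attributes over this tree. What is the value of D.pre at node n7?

1. n0.lab = "pq"  [given at root]
2. n0.lim = 17  [given at root]
3. n1.lab = "vz"  ["vz"]
4. n1.lim = 6  [6]
5. n2.cnt = 14  [len(S.lab) + 12]
6. n3.wid = false  [terminal]
7. n6.wid = true  [terminal]
8. n5.ok = 13  [13]
9. n5.env = "vq"  ["vq"]
10. n4.mk = true  [C.ok > 12]
11. n4.pre = 14  [C.ok + 1]
12. n4.off = -8  [C.ok * 3 - 47]
13. n2.sig = 15  [(if b.wid then A.cnt else D.off) + 23]
14. n1.off = false  [false]
15. n9.pre = 0  [terminal]
16. n10.hot = 5  [c.pre * -2 + 5]
17. n11.tag = -2  [terminal]
18. n10.sig = 27  [B.hot + 22]
19. n10.cnt = 4  [g.tag + B.hot + 1]
20. n10.acc = 12  [B.hot * -2 + 22]
21. n8.mk = false  [false]
22. n8.pre = 11  [11]
23. n8.off = -3  [B.sig - 30]
24. n7.mk = true  [D₁.mk == false]
25. n7.pre = -5  [(if D₁.mk then D₁.pre else D₁.off) - 2]
26. n7.off = 24  [D₁.pre + 13]
27. n0.off = true  [D.mk == true]

-5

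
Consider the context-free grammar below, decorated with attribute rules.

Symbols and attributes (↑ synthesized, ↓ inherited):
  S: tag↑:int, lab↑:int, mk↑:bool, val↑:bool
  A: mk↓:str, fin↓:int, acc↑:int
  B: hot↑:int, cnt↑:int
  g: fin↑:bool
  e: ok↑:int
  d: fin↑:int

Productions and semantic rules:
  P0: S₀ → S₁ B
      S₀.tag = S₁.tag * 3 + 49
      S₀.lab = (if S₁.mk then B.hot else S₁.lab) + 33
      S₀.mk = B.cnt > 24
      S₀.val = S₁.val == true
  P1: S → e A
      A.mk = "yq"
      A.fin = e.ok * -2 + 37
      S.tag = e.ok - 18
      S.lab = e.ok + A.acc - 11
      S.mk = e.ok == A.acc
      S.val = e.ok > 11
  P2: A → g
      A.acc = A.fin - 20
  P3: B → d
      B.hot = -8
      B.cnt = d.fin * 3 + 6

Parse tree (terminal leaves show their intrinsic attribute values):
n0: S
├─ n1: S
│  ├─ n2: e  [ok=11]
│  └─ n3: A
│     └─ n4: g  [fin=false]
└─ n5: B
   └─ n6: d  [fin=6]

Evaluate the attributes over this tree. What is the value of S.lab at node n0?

28

1. n2.ok = 11  [terminal]
2. n3.mk = "yq"  ["yq"]
3. n3.fin = 15  [e.ok * -2 + 37]
4. n4.fin = false  [terminal]
5. n3.acc = -5  [A.fin - 20]
6. n1.tag = -7  [e.ok - 18]
7. n1.lab = -5  [e.ok + A.acc - 11]
8. n1.mk = false  [e.ok == A.acc]
9. n1.val = false  [e.ok > 11]
10. n6.fin = 6  [terminal]
11. n5.hot = -8  [-8]
12. n5.cnt = 24  [d.fin * 3 + 6]
13. n0.tag = 28  [S₁.tag * 3 + 49]
14. n0.lab = 28  [(if S₁.mk then B.hot else S₁.lab) + 33]
15. n0.mk = false  [B.cnt > 24]
16. n0.val = false  [S₁.val == true]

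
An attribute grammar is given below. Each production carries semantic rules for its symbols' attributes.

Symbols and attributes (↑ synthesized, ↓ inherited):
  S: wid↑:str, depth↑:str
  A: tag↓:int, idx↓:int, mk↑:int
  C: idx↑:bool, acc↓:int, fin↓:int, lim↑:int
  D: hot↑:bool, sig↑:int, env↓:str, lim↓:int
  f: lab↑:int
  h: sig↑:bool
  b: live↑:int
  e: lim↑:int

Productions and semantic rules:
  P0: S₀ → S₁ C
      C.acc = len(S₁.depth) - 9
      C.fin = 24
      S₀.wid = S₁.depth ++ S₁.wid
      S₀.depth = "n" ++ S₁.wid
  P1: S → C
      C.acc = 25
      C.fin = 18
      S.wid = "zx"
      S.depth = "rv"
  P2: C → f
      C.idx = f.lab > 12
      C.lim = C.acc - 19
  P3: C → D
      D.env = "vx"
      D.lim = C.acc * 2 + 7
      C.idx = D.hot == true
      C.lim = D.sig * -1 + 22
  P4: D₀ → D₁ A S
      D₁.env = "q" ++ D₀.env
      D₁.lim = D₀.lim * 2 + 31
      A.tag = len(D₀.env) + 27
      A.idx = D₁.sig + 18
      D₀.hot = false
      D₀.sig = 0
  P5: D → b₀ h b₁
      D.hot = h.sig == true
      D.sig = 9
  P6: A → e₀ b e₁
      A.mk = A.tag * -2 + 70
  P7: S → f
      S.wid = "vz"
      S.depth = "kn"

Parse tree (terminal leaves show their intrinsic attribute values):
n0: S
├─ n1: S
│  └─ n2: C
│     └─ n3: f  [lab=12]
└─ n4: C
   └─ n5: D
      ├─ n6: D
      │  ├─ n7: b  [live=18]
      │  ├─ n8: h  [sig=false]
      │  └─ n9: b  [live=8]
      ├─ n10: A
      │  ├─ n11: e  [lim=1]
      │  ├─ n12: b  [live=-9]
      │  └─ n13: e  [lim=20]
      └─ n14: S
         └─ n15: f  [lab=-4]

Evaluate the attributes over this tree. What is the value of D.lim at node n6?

17

1. n2.acc = 25  [25]
2. n2.fin = 18  [18]
3. n3.lab = 12  [terminal]
4. n2.idx = false  [f.lab > 12]
5. n2.lim = 6  [C.acc - 19]
6. n1.wid = "zx"  ["zx"]
7. n1.depth = "rv"  ["rv"]
8. n4.acc = -7  [len(S₁.depth) - 9]
9. n4.fin = 24  [24]
10. n5.env = "vx"  ["vx"]
11. n5.lim = -7  [C.acc * 2 + 7]
12. n6.env = "qvx"  ["q" ++ D₀.env]
13. n6.lim = 17  [D₀.lim * 2 + 31]
14. n7.live = 18  [terminal]
15. n8.sig = false  [terminal]
16. n9.live = 8  [terminal]
17. n6.hot = false  [h.sig == true]
18. n6.sig = 9  [9]
19. n10.tag = 29  [len(D₀.env) + 27]
20. n10.idx = 27  [D₁.sig + 18]
21. n11.lim = 1  [terminal]
22. n12.live = -9  [terminal]
23. n13.lim = 20  [terminal]
24. n10.mk = 12  [A.tag * -2 + 70]
25. n15.lab = -4  [terminal]
26. n14.wid = "vz"  ["vz"]
27. n14.depth = "kn"  ["kn"]
28. n5.hot = false  [false]
29. n5.sig = 0  [0]
30. n4.idx = false  [D.hot == true]
31. n4.lim = 22  [D.sig * -1 + 22]
32. n0.wid = "rvzx"  [S₁.depth ++ S₁.wid]
33. n0.depth = "nzx"  ["n" ++ S₁.wid]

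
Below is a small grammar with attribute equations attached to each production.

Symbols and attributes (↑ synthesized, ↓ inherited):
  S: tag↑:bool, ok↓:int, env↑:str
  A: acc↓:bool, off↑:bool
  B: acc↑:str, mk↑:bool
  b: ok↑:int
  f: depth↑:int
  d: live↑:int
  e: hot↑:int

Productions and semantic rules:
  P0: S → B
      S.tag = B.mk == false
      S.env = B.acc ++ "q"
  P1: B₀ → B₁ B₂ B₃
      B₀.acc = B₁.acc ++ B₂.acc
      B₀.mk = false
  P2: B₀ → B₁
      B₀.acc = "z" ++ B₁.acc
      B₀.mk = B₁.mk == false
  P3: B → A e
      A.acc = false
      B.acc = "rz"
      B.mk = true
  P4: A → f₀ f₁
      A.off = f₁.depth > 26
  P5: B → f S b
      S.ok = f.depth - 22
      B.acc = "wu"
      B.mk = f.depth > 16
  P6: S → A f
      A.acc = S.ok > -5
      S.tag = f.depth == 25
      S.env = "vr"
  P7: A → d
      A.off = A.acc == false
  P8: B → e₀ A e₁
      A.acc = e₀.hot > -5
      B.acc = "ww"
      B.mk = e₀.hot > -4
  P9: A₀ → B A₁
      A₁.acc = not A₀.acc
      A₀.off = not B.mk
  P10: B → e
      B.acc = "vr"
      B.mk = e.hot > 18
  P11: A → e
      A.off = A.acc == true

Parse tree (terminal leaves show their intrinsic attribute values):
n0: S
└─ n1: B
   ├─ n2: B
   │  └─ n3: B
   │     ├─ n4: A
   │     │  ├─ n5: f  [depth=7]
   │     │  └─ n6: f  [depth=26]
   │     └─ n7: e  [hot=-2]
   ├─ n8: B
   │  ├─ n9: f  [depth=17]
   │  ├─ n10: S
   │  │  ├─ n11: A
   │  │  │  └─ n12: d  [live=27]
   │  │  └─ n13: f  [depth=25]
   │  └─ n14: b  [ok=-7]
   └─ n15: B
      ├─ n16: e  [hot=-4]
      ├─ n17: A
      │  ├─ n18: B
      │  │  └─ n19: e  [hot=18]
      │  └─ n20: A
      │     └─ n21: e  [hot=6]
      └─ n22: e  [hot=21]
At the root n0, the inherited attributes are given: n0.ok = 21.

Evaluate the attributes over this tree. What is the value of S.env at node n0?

1. n0.ok = 21  [given at root]
2. n4.acc = false  [false]
3. n5.depth = 7  [terminal]
4. n6.depth = 26  [terminal]
5. n4.off = false  [f₁.depth > 26]
6. n7.hot = -2  [terminal]
7. n3.acc = "rz"  ["rz"]
8. n3.mk = true  [true]
9. n2.acc = "zrz"  ["z" ++ B₁.acc]
10. n2.mk = false  [B₁.mk == false]
11. n9.depth = 17  [terminal]
12. n10.ok = -5  [f.depth - 22]
13. n11.acc = false  [S.ok > -5]
14. n12.live = 27  [terminal]
15. n11.off = true  [A.acc == false]
16. n13.depth = 25  [terminal]
17. n10.tag = true  [f.depth == 25]
18. n10.env = "vr"  ["vr"]
19. n14.ok = -7  [terminal]
20. n8.acc = "wu"  ["wu"]
21. n8.mk = true  [f.depth > 16]
22. n16.hot = -4  [terminal]
23. n17.acc = true  [e₀.hot > -5]
24. n19.hot = 18  [terminal]
25. n18.acc = "vr"  ["vr"]
26. n18.mk = false  [e.hot > 18]
27. n20.acc = false  [not A₀.acc]
28. n21.hot = 6  [terminal]
29. n20.off = false  [A.acc == true]
30. n17.off = true  [not B.mk]
31. n22.hot = 21  [terminal]
32. n15.acc = "ww"  ["ww"]
33. n15.mk = false  [e₀.hot > -4]
34. n1.acc = "zrzwu"  [B₁.acc ++ B₂.acc]
35. n1.mk = false  [false]
36. n0.tag = true  [B.mk == false]
37. n0.env = "zrzwuq"  [B.acc ++ "q"]

"zrzwuq"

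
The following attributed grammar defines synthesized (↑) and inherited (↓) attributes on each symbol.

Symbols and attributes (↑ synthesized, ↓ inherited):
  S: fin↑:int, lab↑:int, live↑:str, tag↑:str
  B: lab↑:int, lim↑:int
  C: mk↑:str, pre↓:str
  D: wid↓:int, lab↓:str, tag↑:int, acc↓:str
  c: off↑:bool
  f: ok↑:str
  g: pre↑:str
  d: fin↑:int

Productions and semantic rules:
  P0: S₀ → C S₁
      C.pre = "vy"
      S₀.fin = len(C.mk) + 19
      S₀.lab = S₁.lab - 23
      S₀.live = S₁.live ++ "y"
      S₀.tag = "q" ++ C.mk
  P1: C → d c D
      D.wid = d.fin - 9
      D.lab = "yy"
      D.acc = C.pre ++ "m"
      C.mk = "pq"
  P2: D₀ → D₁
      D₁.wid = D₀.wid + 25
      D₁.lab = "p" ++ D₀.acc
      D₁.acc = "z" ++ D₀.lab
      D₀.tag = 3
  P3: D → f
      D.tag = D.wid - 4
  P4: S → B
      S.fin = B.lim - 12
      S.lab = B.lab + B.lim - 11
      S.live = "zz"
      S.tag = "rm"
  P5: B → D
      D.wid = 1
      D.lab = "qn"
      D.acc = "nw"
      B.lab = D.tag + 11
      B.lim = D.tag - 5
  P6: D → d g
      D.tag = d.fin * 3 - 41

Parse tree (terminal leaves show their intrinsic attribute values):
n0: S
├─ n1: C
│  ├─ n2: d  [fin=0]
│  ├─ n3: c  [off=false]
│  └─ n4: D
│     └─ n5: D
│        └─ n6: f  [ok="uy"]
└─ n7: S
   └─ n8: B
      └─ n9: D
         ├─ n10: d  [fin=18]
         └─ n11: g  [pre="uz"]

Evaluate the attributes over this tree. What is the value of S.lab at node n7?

21

1. n1.pre = "vy"  ["vy"]
2. n2.fin = 0  [terminal]
3. n3.off = false  [terminal]
4. n4.wid = -9  [d.fin - 9]
5. n4.lab = "yy"  ["yy"]
6. n4.acc = "vym"  [C.pre ++ "m"]
7. n5.wid = 16  [D₀.wid + 25]
8. n5.lab = "pvym"  ["p" ++ D₀.acc]
9. n5.acc = "zyy"  ["z" ++ D₀.lab]
10. n6.ok = "uy"  [terminal]
11. n5.tag = 12  [D.wid - 4]
12. n4.tag = 3  [3]
13. n1.mk = "pq"  ["pq"]
14. n9.wid = 1  [1]
15. n9.lab = "qn"  ["qn"]
16. n9.acc = "nw"  ["nw"]
17. n10.fin = 18  [terminal]
18. n11.pre = "uz"  [terminal]
19. n9.tag = 13  [d.fin * 3 - 41]
20. n8.lab = 24  [D.tag + 11]
21. n8.lim = 8  [D.tag - 5]
22. n7.fin = -4  [B.lim - 12]
23. n7.lab = 21  [B.lab + B.lim - 11]
24. n7.live = "zz"  ["zz"]
25. n7.tag = "rm"  ["rm"]
26. n0.fin = 21  [len(C.mk) + 19]
27. n0.lab = -2  [S₁.lab - 23]
28. n0.live = "zzy"  [S₁.live ++ "y"]
29. n0.tag = "qpq"  ["q" ++ C.mk]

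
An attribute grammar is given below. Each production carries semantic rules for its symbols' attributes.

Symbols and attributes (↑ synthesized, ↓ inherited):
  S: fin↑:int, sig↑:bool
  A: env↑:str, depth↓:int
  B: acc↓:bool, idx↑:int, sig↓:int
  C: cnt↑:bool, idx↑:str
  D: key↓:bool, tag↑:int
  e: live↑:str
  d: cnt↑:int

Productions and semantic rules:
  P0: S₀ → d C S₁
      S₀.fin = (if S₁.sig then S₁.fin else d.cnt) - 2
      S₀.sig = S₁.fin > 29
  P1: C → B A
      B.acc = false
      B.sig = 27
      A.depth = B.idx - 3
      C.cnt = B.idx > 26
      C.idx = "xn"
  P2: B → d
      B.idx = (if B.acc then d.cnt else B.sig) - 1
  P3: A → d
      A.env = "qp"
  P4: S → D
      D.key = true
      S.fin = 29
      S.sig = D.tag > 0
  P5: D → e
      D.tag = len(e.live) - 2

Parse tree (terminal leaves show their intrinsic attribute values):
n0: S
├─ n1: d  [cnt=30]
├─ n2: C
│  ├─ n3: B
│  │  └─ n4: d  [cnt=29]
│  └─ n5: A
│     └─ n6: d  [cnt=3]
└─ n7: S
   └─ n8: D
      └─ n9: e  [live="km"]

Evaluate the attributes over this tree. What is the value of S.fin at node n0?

28

1. n1.cnt = 30  [terminal]
2. n3.acc = false  [false]
3. n3.sig = 27  [27]
4. n4.cnt = 29  [terminal]
5. n3.idx = 26  [(if B.acc then d.cnt else B.sig) - 1]
6. n5.depth = 23  [B.idx - 3]
7. n6.cnt = 3  [terminal]
8. n5.env = "qp"  ["qp"]
9. n2.cnt = false  [B.idx > 26]
10. n2.idx = "xn"  ["xn"]
11. n8.key = true  [true]
12. n9.live = "km"  [terminal]
13. n8.tag = 0  [len(e.live) - 2]
14. n7.fin = 29  [29]
15. n7.sig = false  [D.tag > 0]
16. n0.fin = 28  [(if S₁.sig then S₁.fin else d.cnt) - 2]
17. n0.sig = false  [S₁.fin > 29]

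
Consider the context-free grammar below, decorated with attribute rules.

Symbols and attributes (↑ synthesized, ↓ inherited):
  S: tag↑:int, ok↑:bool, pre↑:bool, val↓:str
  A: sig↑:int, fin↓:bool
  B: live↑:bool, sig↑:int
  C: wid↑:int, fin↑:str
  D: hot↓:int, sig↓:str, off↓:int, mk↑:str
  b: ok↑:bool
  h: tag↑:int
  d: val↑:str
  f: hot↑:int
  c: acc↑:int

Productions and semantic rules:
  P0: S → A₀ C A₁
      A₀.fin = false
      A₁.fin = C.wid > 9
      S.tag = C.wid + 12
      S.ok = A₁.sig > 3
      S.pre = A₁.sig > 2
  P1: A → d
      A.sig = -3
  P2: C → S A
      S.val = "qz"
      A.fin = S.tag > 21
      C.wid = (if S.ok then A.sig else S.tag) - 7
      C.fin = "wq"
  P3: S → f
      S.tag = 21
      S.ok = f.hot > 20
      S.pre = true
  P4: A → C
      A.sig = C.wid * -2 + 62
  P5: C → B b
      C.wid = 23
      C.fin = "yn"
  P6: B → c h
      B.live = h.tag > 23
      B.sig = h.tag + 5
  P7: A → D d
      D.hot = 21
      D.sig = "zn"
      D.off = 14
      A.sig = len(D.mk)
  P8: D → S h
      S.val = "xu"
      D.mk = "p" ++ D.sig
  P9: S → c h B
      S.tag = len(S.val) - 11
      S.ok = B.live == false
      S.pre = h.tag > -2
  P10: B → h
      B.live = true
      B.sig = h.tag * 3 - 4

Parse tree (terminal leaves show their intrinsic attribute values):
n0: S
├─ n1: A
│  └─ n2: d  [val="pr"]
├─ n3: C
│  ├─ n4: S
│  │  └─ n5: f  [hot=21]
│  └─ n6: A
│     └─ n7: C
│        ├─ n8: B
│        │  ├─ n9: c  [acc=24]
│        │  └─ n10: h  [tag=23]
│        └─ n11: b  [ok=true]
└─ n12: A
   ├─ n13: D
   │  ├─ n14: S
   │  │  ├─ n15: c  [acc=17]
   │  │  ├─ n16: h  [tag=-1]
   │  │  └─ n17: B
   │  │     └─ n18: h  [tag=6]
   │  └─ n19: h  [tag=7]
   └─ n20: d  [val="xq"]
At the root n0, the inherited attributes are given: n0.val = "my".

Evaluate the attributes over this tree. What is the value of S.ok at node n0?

false

1. n0.val = "my"  [given at root]
2. n1.fin = false  [false]
3. n2.val = "pr"  [terminal]
4. n1.sig = -3  [-3]
5. n4.val = "qz"  ["qz"]
6. n5.hot = 21  [terminal]
7. n4.tag = 21  [21]
8. n4.ok = true  [f.hot > 20]
9. n4.pre = true  [true]
10. n6.fin = false  [S.tag > 21]
11. n9.acc = 24  [terminal]
12. n10.tag = 23  [terminal]
13. n8.live = false  [h.tag > 23]
14. n8.sig = 28  [h.tag + 5]
15. n11.ok = true  [terminal]
16. n7.wid = 23  [23]
17. n7.fin = "yn"  ["yn"]
18. n6.sig = 16  [C.wid * -2 + 62]
19. n3.wid = 9  [(if S.ok then A.sig else S.tag) - 7]
20. n3.fin = "wq"  ["wq"]
21. n12.fin = false  [C.wid > 9]
22. n13.hot = 21  [21]
23. n13.sig = "zn"  ["zn"]
24. n13.off = 14  [14]
25. n14.val = "xu"  ["xu"]
26. n15.acc = 17  [terminal]
27. n16.tag = -1  [terminal]
28. n18.tag = 6  [terminal]
29. n17.live = true  [true]
30. n17.sig = 14  [h.tag * 3 - 4]
31. n14.tag = -9  [len(S.val) - 11]
32. n14.ok = false  [B.live == false]
33. n14.pre = true  [h.tag > -2]
34. n19.tag = 7  [terminal]
35. n13.mk = "pzn"  ["p" ++ D.sig]
36. n20.val = "xq"  [terminal]
37. n12.sig = 3  [len(D.mk)]
38. n0.tag = 21  [C.wid + 12]
39. n0.ok = false  [A₁.sig > 3]
40. n0.pre = true  [A₁.sig > 2]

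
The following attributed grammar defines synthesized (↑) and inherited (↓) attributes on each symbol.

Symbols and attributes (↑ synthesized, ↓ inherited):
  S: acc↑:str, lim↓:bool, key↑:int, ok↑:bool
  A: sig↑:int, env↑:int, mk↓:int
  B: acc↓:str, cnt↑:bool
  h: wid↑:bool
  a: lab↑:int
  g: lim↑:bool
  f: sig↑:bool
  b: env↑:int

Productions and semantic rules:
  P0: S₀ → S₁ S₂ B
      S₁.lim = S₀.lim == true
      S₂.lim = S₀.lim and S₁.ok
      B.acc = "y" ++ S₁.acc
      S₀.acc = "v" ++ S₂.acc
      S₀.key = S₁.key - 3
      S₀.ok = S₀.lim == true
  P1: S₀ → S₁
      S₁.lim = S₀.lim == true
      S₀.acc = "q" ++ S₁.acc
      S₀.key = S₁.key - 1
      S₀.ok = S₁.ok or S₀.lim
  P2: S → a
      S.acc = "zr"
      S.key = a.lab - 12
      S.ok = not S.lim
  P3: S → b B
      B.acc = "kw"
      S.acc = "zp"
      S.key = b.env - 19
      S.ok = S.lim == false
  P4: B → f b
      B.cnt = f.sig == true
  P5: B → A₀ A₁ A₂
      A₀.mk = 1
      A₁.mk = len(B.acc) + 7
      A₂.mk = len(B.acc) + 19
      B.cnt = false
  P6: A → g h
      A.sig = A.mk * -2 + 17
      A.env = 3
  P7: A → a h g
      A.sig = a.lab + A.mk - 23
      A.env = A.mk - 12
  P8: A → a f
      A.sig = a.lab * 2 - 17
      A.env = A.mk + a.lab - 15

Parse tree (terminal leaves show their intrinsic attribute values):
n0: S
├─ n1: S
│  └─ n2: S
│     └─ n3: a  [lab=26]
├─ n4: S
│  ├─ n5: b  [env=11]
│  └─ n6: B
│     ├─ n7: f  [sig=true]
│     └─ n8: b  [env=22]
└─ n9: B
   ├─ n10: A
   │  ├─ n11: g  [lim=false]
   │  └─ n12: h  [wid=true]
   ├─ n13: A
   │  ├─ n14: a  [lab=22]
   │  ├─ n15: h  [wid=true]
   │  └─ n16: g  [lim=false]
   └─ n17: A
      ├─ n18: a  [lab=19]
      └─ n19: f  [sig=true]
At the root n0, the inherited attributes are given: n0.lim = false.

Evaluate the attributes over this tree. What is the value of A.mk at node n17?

1. n0.lim = false  [given at root]
2. n1.lim = false  [S₀.lim == true]
3. n2.lim = false  [S₀.lim == true]
4. n3.lab = 26  [terminal]
5. n2.acc = "zr"  ["zr"]
6. n2.key = 14  [a.lab - 12]
7. n2.ok = true  [not S.lim]
8. n1.acc = "qzr"  ["q" ++ S₁.acc]
9. n1.key = 13  [S₁.key - 1]
10. n1.ok = true  [S₁.ok or S₀.lim]
11. n4.lim = false  [S₀.lim and S₁.ok]
12. n5.env = 11  [terminal]
13. n6.acc = "kw"  ["kw"]
14. n7.sig = true  [terminal]
15. n8.env = 22  [terminal]
16. n6.cnt = true  [f.sig == true]
17. n4.acc = "zp"  ["zp"]
18. n4.key = -8  [b.env - 19]
19. n4.ok = true  [S.lim == false]
20. n9.acc = "yqzr"  ["y" ++ S₁.acc]
21. n10.mk = 1  [1]
22. n11.lim = false  [terminal]
23. n12.wid = true  [terminal]
24. n10.sig = 15  [A.mk * -2 + 17]
25. n10.env = 3  [3]
26. n13.mk = 11  [len(B.acc) + 7]
27. n14.lab = 22  [terminal]
28. n15.wid = true  [terminal]
29. n16.lim = false  [terminal]
30. n13.sig = 10  [a.lab + A.mk - 23]
31. n13.env = -1  [A.mk - 12]
32. n17.mk = 23  [len(B.acc) + 19]
33. n18.lab = 19  [terminal]
34. n19.sig = true  [terminal]
35. n17.sig = 21  [a.lab * 2 - 17]
36. n17.env = 27  [A.mk + a.lab - 15]
37. n9.cnt = false  [false]
38. n0.acc = "vzp"  ["v" ++ S₂.acc]
39. n0.key = 10  [S₁.key - 3]
40. n0.ok = false  [S₀.lim == true]

23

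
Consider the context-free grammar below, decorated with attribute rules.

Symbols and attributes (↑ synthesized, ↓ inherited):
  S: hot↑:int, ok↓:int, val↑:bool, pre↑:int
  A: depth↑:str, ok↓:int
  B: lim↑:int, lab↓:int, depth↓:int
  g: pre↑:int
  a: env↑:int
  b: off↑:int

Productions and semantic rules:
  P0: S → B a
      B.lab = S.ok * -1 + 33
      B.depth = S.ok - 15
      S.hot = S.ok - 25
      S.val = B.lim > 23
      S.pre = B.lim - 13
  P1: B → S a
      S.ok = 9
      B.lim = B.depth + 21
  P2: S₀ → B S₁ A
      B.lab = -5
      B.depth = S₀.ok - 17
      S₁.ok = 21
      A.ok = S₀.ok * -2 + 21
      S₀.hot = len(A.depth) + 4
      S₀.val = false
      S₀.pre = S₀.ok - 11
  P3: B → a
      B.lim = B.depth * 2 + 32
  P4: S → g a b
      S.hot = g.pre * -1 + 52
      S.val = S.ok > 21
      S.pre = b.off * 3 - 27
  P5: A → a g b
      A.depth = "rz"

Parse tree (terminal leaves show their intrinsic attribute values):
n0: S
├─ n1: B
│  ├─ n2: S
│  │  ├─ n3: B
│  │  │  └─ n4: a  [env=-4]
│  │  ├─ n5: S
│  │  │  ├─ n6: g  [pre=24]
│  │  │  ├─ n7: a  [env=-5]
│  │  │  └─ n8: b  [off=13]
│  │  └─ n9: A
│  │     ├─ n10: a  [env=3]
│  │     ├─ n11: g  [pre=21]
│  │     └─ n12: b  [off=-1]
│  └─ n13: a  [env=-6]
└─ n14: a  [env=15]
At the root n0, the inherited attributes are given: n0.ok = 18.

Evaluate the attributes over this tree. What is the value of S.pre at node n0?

1. n0.ok = 18  [given at root]
2. n1.lab = 15  [S.ok * -1 + 33]
3. n1.depth = 3  [S.ok - 15]
4. n2.ok = 9  [9]
5. n3.lab = -5  [-5]
6. n3.depth = -8  [S₀.ok - 17]
7. n4.env = -4  [terminal]
8. n3.lim = 16  [B.depth * 2 + 32]
9. n5.ok = 21  [21]
10. n6.pre = 24  [terminal]
11. n7.env = -5  [terminal]
12. n8.off = 13  [terminal]
13. n5.hot = 28  [g.pre * -1 + 52]
14. n5.val = false  [S.ok > 21]
15. n5.pre = 12  [b.off * 3 - 27]
16. n9.ok = 3  [S₀.ok * -2 + 21]
17. n10.env = 3  [terminal]
18. n11.pre = 21  [terminal]
19. n12.off = -1  [terminal]
20. n9.depth = "rz"  ["rz"]
21. n2.hot = 6  [len(A.depth) + 4]
22. n2.val = false  [false]
23. n2.pre = -2  [S₀.ok - 11]
24. n13.env = -6  [terminal]
25. n1.lim = 24  [B.depth + 21]
26. n14.env = 15  [terminal]
27. n0.hot = -7  [S.ok - 25]
28. n0.val = true  [B.lim > 23]
29. n0.pre = 11  [B.lim - 13]

11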